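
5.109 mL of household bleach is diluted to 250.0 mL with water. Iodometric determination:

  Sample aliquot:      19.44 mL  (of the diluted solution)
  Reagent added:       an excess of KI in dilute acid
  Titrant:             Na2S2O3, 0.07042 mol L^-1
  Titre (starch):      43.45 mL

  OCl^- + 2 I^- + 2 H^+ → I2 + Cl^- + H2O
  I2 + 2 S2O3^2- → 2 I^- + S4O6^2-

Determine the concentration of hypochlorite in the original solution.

n(S2O3^2-) = 0.04345 × 0.07042 = 3.060 × 10^-3 mol
n(I2) = n(S2O3^2-)/2 = 1.530 × 10^-3 mol
n(OCl^-) in the aliquot = 1.530 × 10^-3 mol (1:1 ratio)
[OCl^-]_dilute = 1.530 × 10^-3 / 0.01944 = 0.07870 mol/L
[OCl^-]_original = 0.07870 × 250.0/5.109 = 3.851 mol/L

3.851 mol/L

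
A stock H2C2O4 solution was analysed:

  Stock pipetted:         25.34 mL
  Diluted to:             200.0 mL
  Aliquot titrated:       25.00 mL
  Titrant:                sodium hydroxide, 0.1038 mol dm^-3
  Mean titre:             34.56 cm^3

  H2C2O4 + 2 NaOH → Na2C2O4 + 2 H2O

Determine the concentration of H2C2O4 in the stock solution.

n(NaOH) = 0.03456 × 0.1038 = 3.587 × 10^-3 mol
From the 1:2 ratio, n(H2C2O4) in the aliquot = 1/2 × 3.587 × 10^-3 = 1.794 × 10^-3 mol
[H2C2O4]_dilute = 1.794 × 10^-3 / 0.02500 = 0.07175 mol/L
Dilution factor = 200.0 / 25.34 = 7.893
[H2C2O4]_stock = 0.07175 × 7.893 = 0.5663 mol/L

0.5663 mol/L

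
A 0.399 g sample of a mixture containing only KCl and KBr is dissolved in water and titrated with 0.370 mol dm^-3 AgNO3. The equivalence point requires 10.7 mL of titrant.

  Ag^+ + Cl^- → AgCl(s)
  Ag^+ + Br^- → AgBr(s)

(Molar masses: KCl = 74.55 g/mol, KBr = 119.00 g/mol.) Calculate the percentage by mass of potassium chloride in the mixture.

n(AgNO3) = 0.0107 × 0.370 = 3.96 × 10^-3 mol
Let x = n(KCl), y = n(KBr).
Titrant: 1x + 1y = 3.96 × 10^-3;  mass: 74.55x + 119.00y = 0.399
Solving, x = 1.62 × 10^-3 mol, y = 2.34 × 10^-3 mol
mass of KCl = 1.62 × 10^-3 × 74.55 = 0.121 g
% KCl = 0.121 / 0.399 × 100 = 30.3 %

30.3 %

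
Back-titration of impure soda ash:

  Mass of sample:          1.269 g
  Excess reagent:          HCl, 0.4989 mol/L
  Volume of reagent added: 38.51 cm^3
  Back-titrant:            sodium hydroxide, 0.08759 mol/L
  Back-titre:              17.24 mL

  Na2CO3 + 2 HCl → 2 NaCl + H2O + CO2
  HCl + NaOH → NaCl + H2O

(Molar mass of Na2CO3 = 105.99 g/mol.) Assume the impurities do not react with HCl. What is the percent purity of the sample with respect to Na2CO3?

n(HCl) added = 0.03851 × 0.4989 = 0.01921 mol
n(NaOH) used in back-titration = 0.01724 × 0.08759 = 1.510 × 10^-3 mol
n(HCl) left over = 1.510 × 10^-3 mol (1:1 ratio)
n(HCl) consumed by analyte = 0.01921 − 1.510 × 10^-3 = 0.01770 mol
From the 1:2 ratio, n(Na2CO3) = 1/2 × 0.01770 = 8.851 × 10^-3 mol
mass of Na2CO3 = 8.851 × 10^-3 × 105.99 = 0.9381 g
% Na2CO3 = 0.9381 / 1.269 × 100 = 73.93 %

73.93 %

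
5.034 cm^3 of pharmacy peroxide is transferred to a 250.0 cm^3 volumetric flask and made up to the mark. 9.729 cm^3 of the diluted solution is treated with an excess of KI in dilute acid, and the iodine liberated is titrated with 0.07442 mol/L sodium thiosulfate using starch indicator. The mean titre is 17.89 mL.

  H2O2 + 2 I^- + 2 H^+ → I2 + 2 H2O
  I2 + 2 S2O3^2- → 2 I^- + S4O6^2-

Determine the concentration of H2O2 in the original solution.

n(S2O3^2-) = 0.01789 × 0.07442 = 1.331 × 10^-3 mol
n(I2) = n(S2O3^2-)/2 = 6.657 × 10^-4 mol
n(H2O2) in the aliquot = 6.657 × 10^-4 mol (1:1 ratio)
[H2O2]_dilute = 6.657 × 10^-4 / 0.009729 = 0.06842 mol/L
[H2O2]_original = 0.06842 × 250.0/5.034 = 3.398 mol/L

3.398 mol/L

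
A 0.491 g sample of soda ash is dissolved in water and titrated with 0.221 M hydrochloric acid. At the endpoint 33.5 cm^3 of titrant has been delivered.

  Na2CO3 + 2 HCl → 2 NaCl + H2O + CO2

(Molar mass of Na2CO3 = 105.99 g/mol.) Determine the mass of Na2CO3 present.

n(HCl) = 0.0335 L × 0.221 mol/L = 7.40 × 10^-3 mol
From the 1:2 ratio, n(Na2CO3) = 1/2 × 7.40 × 10^-3 = 3.70 × 10^-3 mol
mass of Na2CO3 = 3.70 × 10^-3 × 105.99 g/mol = 0.392 g

0.392 g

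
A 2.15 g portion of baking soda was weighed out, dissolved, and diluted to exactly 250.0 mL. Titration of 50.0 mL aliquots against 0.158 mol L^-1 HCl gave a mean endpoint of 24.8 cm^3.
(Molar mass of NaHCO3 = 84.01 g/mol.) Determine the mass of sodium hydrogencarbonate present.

NaHCO3 + HCl → NaCl + H2O + CO2
n(HCl) per titration = 0.0248 × 0.158 = 3.92 × 10^-3 mol
n(NaHCO3) in each aliquot = 3.92 × 10^-3 mol (1:1 ratio)
n(NaHCO3) in the whole flask = 3.92 × 10^-3 × 250.0/50.0 = 0.0196 mol
mass of NaHCO3 = 0.0196 × 84.01 = 1.65 g

1.65 g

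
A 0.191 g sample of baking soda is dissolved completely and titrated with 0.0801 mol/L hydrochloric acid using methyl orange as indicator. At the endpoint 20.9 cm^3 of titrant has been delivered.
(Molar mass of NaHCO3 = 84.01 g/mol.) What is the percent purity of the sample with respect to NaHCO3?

73.6 %

NaHCO3 + HCl → NaCl + H2O + CO2
n(HCl) = 0.0209 L × 0.0801 mol/L = 1.67 × 10^-3 mol
n(NaHCO3) = 1.67 × 10^-3 mol (1:1 ratio)
mass of NaHCO3 = 1.67 × 10^-3 × 84.01 g/mol = 0.141 g
% NaHCO3 = 0.141 / 0.191 × 100 = 73.6 %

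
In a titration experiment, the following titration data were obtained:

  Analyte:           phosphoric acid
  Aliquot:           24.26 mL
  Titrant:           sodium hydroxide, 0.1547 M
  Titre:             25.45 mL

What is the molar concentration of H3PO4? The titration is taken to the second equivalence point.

0.08114 M

H3PO4 + 2 NaOH → Na2HPO4 + 2 H2O
n(NaOH) = 0.02545 L × 0.1547 mol/L = 3.937 × 10^-3 mol
From the 1:2 mole ratio, n(H3PO4) = 1/2 × 3.937 × 10^-3 = 1.969 × 10^-3 mol
[H3PO4] = 1.969 × 10^-3 mol / 0.02426 L = 0.08114 mol/L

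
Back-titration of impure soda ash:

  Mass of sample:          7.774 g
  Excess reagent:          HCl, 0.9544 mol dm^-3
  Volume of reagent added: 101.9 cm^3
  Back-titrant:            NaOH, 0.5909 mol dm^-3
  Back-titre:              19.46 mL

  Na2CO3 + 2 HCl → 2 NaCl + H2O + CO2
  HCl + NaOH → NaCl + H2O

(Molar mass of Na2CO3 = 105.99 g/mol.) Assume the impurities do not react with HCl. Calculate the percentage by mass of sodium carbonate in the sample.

58.46 %

n(HCl) added = 0.1019 × 0.9544 = 0.09725 mol
n(NaOH) used in back-titration = 0.01946 × 0.5909 = 0.01150 mol
n(HCl) left over = 0.01150 mol (1:1 ratio)
n(HCl) consumed by analyte = 0.09725 − 0.01150 = 0.08575 mol
From the 1:2 ratio, n(Na2CO3) = 1/2 × 0.08575 = 0.04288 mol
mass of Na2CO3 = 0.04288 × 105.99 = 4.545 g
% Na2CO3 = 4.545 / 7.774 × 100 = 58.46 %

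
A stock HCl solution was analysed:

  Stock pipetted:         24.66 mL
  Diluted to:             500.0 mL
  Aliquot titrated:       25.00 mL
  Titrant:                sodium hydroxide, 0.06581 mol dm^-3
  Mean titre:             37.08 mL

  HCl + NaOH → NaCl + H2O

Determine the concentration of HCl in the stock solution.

1.979 mol/L

n(NaOH) = 0.03708 × 0.06581 = 2.440 × 10^-3 mol
n(HCl) in the aliquot = 2.440 × 10^-3 mol (1:1 ratio)
[HCl]_dilute = 2.440 × 10^-3 / 0.02500 = 0.09761 mol/L
Dilution factor = 500.0 / 24.66 = 20.28
[HCl]_stock = 0.09761 × 20.28 = 1.979 mol/L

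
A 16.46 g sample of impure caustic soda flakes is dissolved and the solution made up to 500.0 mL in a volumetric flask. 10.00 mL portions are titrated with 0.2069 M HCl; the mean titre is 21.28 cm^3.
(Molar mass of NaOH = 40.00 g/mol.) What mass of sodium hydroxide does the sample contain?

NaOH + HCl → NaCl + H2O
n(HCl) per titration = 0.02128 × 0.2069 = 4.403 × 10^-3 mol
n(NaOH) in each aliquot = 4.403 × 10^-3 mol (1:1 ratio)
n(NaOH) in the whole flask = 4.403 × 10^-3 × 500.0/10.00 = 0.2201 mol
mass of NaOH = 0.2201 × 40.00 = 8.806 g

8.806 g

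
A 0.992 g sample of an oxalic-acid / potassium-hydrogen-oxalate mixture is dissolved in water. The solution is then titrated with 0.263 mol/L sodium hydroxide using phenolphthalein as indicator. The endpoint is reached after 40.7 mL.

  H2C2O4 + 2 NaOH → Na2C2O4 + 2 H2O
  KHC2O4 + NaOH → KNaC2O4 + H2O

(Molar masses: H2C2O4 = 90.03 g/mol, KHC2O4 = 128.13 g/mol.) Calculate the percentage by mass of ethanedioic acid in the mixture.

n(NaOH) = 0.0407 × 0.263 = 0.0107 mol
Let x = n(H2C2O4), y = n(KHC2O4).
Titrant: 2x + 1y = 0.0107;  mass: 90.03x + 128.13y = 0.992
Solving, x = 2.28 × 10^-3 mol, y = 6.14 × 10^-3 mol
mass of H2C2O4 = 2.28 × 10^-3 × 90.03 = 0.206 g
% H2C2O4 = 0.206 / 0.992 × 100 = 20.7 %

20.7 %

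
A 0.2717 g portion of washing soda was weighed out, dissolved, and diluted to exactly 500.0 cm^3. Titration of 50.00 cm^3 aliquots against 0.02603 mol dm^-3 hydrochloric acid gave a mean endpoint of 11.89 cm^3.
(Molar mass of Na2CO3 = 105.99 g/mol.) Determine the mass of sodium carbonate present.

0.1640 g

Na2CO3 + 2 HCl → 2 NaCl + H2O + CO2
n(HCl) per titration = 0.01189 × 0.02603 = 3.095 × 10^-4 mol
From the 1:2 ratio, n(Na2CO3) in each aliquot = 1/2 × 3.095 × 10^-4 = 1.547 × 10^-4 mol
n(Na2CO3) in the whole flask = 1.547 × 10^-4 × 500.0/50.00 = 1.547 × 10^-3 mol
mass of Na2CO3 = 1.547 × 10^-3 × 105.99 = 0.1640 g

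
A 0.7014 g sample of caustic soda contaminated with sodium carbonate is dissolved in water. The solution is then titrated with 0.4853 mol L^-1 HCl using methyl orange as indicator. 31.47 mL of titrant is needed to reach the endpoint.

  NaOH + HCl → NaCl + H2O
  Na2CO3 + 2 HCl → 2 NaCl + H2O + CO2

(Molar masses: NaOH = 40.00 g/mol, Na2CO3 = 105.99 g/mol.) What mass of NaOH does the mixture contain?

0.3323 g

n(HCl) = 0.03147 × 0.4853 = 0.01527 mol
Let x = n(NaOH), y = n(Na2CO3).
Titrant: 1x + 2y = 0.01527;  mass: 40.00x + 105.99y = 0.7014
Solving, x = 8.308 × 10^-3 mol, y = 3.482 × 10^-3 mol
mass of NaOH = 8.308 × 10^-3 × 40.00 = 0.3323 g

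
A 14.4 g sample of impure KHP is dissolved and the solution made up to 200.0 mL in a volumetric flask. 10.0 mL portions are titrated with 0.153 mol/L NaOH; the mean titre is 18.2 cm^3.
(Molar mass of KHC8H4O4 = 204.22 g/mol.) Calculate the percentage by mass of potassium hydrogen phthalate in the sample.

KHC8H4O4 + NaOH → KNaC8H4O4 + H2O
n(NaOH) per titration = 0.0182 × 0.153 = 2.78 × 10^-3 mol
n(KHC8H4O4) in each aliquot = 2.78 × 10^-3 mol (1:1 ratio)
n(KHC8H4O4) in the whole flask = 2.78 × 10^-3 × 200.0/10.0 = 0.0557 mol
mass of KHC8H4O4 = 0.0557 × 204.22 = 11.4 g
% KHC8H4O4 = 11.4 / 14.4 × 100 = 79.0 %

79.0 %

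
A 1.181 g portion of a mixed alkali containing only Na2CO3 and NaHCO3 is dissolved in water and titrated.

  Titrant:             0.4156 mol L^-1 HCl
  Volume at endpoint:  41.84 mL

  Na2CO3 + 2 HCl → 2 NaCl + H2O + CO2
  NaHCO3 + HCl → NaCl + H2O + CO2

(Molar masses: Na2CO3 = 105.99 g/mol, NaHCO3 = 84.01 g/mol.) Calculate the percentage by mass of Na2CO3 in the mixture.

40.49 %

n(HCl) = 0.04184 × 0.4156 = 0.01739 mol
Let x = n(Na2CO3), y = n(NaHCO3).
Titrant: 2x + 1y = 0.01739;  mass: 105.99x + 84.01y = 1.181
Solving, x = 4.511 × 10^-3 mol, y = 8.366 × 10^-3 mol
mass of Na2CO3 = 4.511 × 10^-3 × 105.99 = 0.4781 g
% Na2CO3 = 0.4781 / 1.181 × 100 = 40.49 %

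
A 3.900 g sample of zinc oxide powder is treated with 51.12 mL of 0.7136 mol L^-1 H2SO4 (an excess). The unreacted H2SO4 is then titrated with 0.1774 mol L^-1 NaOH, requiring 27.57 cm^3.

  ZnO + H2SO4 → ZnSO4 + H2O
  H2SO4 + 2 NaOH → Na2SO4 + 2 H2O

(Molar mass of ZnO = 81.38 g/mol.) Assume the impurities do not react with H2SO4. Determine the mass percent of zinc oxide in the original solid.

n(H2SO4) added = 0.05112 × 0.7136 = 0.03648 mol
n(NaOH) used in back-titration = 0.02757 × 0.1774 = 4.891 × 10^-3 mol
From the 1:2 ratio, n(H2SO4) left over = 1/2 × 4.891 × 10^-3 = 2.445 × 10^-3 mol
n(H2SO4) consumed by analyte = 0.03648 − 2.445 × 10^-3 = 0.03403 mol
n(ZnO) = 0.03403 mol (1:1 ratio)
mass of ZnO = 0.03403 × 81.38 = 2.770 g
% ZnO = 2.770 / 3.900 × 100 = 71.02 %

71.02 %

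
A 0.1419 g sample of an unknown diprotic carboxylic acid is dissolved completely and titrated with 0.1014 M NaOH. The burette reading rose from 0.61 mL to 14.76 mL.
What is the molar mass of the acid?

n(NaOH) = 0.01415 L × 0.1014 mol/L = 1.435 × 10^-3 mol
From the 1:2 ratio, n(H2A) = 1/2 × 1.435 × 10^-3 = 7.174 × 10^-4 mol
M = m / n = 0.1419 g / 7.174 × 10^-4 mol = 197.8 g/mol

197.8 g/mol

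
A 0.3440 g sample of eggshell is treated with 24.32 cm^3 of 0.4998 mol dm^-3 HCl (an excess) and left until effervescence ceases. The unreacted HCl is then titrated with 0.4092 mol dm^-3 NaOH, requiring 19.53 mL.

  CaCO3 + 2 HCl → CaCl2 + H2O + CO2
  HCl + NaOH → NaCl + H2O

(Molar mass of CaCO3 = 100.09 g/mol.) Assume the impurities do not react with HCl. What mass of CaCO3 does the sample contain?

n(HCl) added = 0.02432 × 0.4998 = 0.01216 mol
n(NaOH) used in back-titration = 0.01953 × 0.4092 = 7.992 × 10^-3 mol
n(HCl) left over = 7.992 × 10^-3 mol (1:1 ratio)
n(HCl) consumed by analyte = 0.01216 − 7.992 × 10^-3 = 4.163 × 10^-3 mol
From the 1:2 ratio, n(CaCO3) = 1/2 × 4.163 × 10^-3 = 2.082 × 10^-3 mol
mass of CaCO3 = 2.082 × 10^-3 × 100.09 = 0.2084 g

0.2084 g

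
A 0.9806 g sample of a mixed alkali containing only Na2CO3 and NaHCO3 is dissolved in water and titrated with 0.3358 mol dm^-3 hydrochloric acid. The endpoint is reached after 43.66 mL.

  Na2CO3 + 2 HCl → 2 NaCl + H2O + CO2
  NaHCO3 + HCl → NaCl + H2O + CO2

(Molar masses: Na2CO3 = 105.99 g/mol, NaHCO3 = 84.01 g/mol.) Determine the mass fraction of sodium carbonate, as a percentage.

n(HCl) = 0.04366 × 0.3358 = 0.01466 mol
Let x = n(Na2CO3), y = n(NaHCO3).
Titrant: 2x + 1y = 0.01466;  mass: 105.99x + 84.01y = 0.9806
Solving, x = 4.048 × 10^-3 mol, y = 6.566 × 10^-3 mol
mass of Na2CO3 = 4.048 × 10^-3 × 105.99 = 0.4290 g
% Na2CO3 = 0.4290 / 0.9806 × 100 = 43.75 %

43.75 %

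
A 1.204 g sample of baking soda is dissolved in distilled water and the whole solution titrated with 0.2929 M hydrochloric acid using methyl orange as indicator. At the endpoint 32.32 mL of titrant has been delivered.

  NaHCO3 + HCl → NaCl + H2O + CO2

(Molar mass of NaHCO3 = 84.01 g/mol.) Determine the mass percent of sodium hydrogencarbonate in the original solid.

n(HCl) = 0.03232 L × 0.2929 mol/L = 9.467 × 10^-3 mol
n(NaHCO3) = 9.467 × 10^-3 mol (1:1 ratio)
mass of NaHCO3 = 9.467 × 10^-3 × 84.01 g/mol = 0.7953 g
% NaHCO3 = 0.7953 / 1.204 × 100 = 66.05 %

66.05 %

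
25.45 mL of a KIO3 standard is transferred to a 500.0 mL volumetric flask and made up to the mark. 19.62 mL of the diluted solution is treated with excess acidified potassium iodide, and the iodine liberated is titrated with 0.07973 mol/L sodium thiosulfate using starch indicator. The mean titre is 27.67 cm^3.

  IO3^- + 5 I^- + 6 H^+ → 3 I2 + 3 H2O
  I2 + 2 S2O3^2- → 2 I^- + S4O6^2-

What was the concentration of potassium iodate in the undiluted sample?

0.3682 mol/L

n(S2O3^2-) = 0.02767 × 0.07973 = 2.206 × 10^-3 mol
n(I2) = n(S2O3^2-)/2 = 1.103 × 10^-3 mol
From the 1:3 ratio, n(IO3^-) in the aliquot = 1/3 × 1.103 × 10^-3 = 3.677 × 10^-4 mol
[IO3^-]_dilute = 3.677 × 10^-4 / 0.01962 = 0.01874 mol/L
[IO3^-]_original = 0.01874 × 500.0/25.45 = 0.3682 mol/L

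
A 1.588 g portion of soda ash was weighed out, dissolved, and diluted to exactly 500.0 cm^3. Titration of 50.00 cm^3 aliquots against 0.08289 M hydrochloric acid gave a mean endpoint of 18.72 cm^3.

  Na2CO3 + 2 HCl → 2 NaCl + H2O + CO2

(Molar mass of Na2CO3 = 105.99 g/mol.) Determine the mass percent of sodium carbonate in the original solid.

n(HCl) per titration = 0.01872 × 0.08289 = 1.552 × 10^-3 mol
From the 1:2 ratio, n(Na2CO3) in each aliquot = 1/2 × 1.552 × 10^-3 = 7.759 × 10^-4 mol
n(Na2CO3) in the whole flask = 7.759 × 10^-4 × 500.0/50.00 = 7.759 × 10^-3 mol
mass of Na2CO3 = 7.759 × 10^-3 × 105.99 = 0.8223 g
% Na2CO3 = 0.8223 / 1.588 × 100 = 51.78 %

51.78 %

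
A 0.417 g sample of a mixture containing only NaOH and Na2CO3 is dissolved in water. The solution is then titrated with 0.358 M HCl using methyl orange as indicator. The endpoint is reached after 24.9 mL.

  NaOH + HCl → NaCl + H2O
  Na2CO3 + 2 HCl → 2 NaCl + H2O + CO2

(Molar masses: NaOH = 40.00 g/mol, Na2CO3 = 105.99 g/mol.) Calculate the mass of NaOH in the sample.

0.171 g

n(HCl) = 0.0249 × 0.358 = 8.91 × 10^-3 mol
Let x = n(NaOH), y = n(Na2CO3).
Titrant: 1x + 2y = 8.91 × 10^-3;  mass: 40.00x + 105.99y = 0.417
Solving, x = 4.26 × 10^-3 mol, y = 2.33 × 10^-3 mol
mass of NaOH = 4.26 × 10^-3 × 40.00 = 0.171 g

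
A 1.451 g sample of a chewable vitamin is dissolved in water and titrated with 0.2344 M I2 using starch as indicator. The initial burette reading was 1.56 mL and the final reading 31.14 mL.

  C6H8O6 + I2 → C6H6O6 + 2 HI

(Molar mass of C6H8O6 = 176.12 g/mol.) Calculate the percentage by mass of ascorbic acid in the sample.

84.16 %

n(I2) = 0.02958 L × 0.2344 mol/L = 6.934 × 10^-3 mol
n(C6H8O6) = 6.934 × 10^-3 mol (1:1 ratio)
mass of C6H8O6 = 6.934 × 10^-3 × 176.12 g/mol = 1.221 g
% C6H8O6 = 1.221 / 1.451 × 100 = 84.16 %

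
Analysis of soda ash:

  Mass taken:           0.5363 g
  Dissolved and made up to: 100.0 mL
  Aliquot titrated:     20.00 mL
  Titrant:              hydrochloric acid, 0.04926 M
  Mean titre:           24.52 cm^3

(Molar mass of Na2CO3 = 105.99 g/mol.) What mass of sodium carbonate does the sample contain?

0.3201 g

Na2CO3 + 2 HCl → 2 NaCl + H2O + CO2
n(HCl) per titration = 0.02452 × 0.04926 = 1.208 × 10^-3 mol
From the 1:2 ratio, n(Na2CO3) in each aliquot = 1/2 × 1.208 × 10^-3 = 6.039 × 10^-4 mol
n(Na2CO3) in the whole flask = 6.039 × 10^-4 × 100.0/20.00 = 3.020 × 10^-3 mol
mass of Na2CO3 = 3.020 × 10^-3 × 105.99 = 0.3201 g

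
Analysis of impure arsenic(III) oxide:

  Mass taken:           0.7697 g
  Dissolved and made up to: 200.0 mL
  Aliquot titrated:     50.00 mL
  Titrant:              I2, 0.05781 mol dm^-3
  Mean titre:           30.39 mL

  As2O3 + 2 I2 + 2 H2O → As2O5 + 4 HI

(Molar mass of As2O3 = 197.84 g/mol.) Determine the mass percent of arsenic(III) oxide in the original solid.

90.31 %

n(I2) per titration = 0.03039 × 0.05781 = 1.757 × 10^-3 mol
From the 1:2 ratio, n(As2O3) in each aliquot = 1/2 × 1.757 × 10^-3 = 8.784 × 10^-4 mol
n(As2O3) in the whole flask = 8.784 × 10^-4 × 200.0/50.00 = 3.514 × 10^-3 mol
mass of As2O3 = 3.514 × 10^-3 × 197.84 = 0.6951 g
% As2O3 = 0.6951 / 0.7697 × 100 = 90.31 %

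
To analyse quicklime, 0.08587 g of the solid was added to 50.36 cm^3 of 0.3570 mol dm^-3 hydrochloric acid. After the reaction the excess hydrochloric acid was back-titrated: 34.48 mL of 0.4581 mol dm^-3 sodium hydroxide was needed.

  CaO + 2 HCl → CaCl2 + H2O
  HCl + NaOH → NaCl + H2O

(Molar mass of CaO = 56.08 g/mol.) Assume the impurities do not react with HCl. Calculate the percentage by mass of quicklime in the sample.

71.29 %

n(HCl) added = 0.05036 × 0.3570 = 0.01798 mol
n(NaOH) used in back-titration = 0.03448 × 0.4581 = 0.01580 mol
n(HCl) left over = 0.01580 mol (1:1 ratio)
n(HCl) consumed by analyte = 0.01798 − 0.01580 = 2.183 × 10^-3 mol
From the 1:2 ratio, n(CaO) = 1/2 × 2.183 × 10^-3 = 1.092 × 10^-3 mol
mass of CaO = 1.092 × 10^-3 × 56.08 = 0.06122 g
% CaO = 0.06122 / 0.08587 × 100 = 71.29 %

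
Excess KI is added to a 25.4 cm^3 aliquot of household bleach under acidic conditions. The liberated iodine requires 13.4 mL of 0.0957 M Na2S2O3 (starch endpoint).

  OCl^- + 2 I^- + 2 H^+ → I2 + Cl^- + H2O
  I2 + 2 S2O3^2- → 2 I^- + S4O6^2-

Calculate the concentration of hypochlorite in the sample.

0.0252 M

n(S2O3^2-) = 0.0134 × 0.0957 = 1.28 × 10^-3 mol
n(I2) = n(S2O3^2-)/2 = 6.41 × 10^-4 mol
n(OCl^-) in the aliquot = 6.41 × 10^-4 mol (1:1 ratio)
[OCl^-] = 6.41 × 10^-4 / 0.0254 = 0.0252 mol/L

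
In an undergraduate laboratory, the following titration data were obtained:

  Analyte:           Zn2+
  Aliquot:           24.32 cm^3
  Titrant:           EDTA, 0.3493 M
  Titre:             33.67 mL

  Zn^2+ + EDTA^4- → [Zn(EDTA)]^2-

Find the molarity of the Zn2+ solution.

0.4836 M

n(EDTA) = 0.03367 L × 0.3493 mol/L = 0.01176 mol
n(Zn2+) = 0.01176 mol (1:1 mole ratio)
[Zn2+] = 0.01176 mol / 0.02432 L = 0.4836 mol/L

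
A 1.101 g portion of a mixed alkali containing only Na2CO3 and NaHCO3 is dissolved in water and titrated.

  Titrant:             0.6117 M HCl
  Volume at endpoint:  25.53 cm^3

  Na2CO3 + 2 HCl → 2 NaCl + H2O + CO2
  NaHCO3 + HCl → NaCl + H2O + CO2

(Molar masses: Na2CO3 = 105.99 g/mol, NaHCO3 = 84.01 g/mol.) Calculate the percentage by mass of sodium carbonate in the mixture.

n(HCl) = 0.02553 × 0.6117 = 0.01562 mol
Let x = n(Na2CO3), y = n(NaHCO3).
Titrant: 2x + 1y = 0.01562;  mass: 105.99x + 84.01y = 1.101
Solving, x = 3.401 × 10^-3 mol, y = 8.815 × 10^-3 mol
mass of Na2CO3 = 3.401 × 10^-3 × 105.99 = 0.3605 g
% Na2CO3 = 0.3605 / 1.101 × 100 = 32.74 %

32.74 %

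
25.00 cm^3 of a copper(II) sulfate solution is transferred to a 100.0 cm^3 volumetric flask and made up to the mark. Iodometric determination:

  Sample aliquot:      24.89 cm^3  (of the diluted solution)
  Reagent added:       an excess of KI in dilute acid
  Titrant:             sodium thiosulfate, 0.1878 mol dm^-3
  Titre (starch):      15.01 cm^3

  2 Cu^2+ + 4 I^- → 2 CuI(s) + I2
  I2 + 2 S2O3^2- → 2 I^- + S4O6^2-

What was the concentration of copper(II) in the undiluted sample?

n(S2O3^2-) = 0.01501 × 0.1878 = 2.819 × 10^-3 mol
n(I2) = n(S2O3^2-)/2 = 1.409 × 10^-3 mol
From the 2:1 ratio, n(Cu2+) in the aliquot = 2/1 × 1.409 × 10^-3 = 2.819 × 10^-3 mol
[Cu2+]_dilute = 2.819 × 10^-3 / 0.02489 = 0.1133 mol/L
[Cu2+]_original = 0.1133 × 100.0/25.00 = 0.4530 mol/L

0.4530 mol/L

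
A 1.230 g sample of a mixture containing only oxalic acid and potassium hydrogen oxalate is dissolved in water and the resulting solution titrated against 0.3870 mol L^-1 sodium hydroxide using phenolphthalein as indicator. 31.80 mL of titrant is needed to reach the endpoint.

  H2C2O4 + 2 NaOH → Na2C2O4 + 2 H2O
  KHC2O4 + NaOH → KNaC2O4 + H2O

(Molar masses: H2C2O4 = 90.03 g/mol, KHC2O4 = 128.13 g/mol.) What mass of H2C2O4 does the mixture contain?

n(NaOH) = 0.03180 × 0.3870 = 0.01231 mol
Let x = n(H2C2O4), y = n(KHC2O4).
Titrant: 2x + 1y = 0.01231;  mass: 90.03x + 128.13y = 1.230
Solving, x = 2.087 × 10^-3 mol, y = 8.134 × 10^-3 mol
mass of H2C2O4 = 2.087 × 10^-3 × 90.03 = 0.1879 g

0.1879 g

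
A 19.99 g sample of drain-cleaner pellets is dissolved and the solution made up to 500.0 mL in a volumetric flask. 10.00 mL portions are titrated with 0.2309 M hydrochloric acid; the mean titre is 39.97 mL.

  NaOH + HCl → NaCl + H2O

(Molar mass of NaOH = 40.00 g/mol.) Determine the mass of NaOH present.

n(HCl) per titration = 0.03997 × 0.2309 = 9.229 × 10^-3 mol
n(NaOH) in each aliquot = 9.229 × 10^-3 mol (1:1 ratio)
n(NaOH) in the whole flask = 9.229 × 10^-3 × 500.0/10.00 = 0.4615 mol
mass of NaOH = 0.4615 × 40.00 = 18.46 g

18.46 g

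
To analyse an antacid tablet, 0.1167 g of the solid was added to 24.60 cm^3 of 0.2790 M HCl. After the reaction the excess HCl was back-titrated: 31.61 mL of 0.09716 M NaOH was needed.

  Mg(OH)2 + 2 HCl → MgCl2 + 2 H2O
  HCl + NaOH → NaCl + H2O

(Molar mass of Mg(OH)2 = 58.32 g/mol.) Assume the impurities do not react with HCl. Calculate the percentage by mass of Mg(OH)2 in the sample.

n(HCl) added = 0.02460 × 0.2790 = 6.863 × 10^-3 mol
n(NaOH) used in back-titration = 0.03161 × 0.09716 = 3.071 × 10^-3 mol
n(HCl) left over = 3.071 × 10^-3 mol (1:1 ratio)
n(HCl) consumed by analyte = 6.863 × 10^-3 − 3.071 × 10^-3 = 3.792 × 10^-3 mol
From the 1:2 ratio, n(Mg(OH)2) = 1/2 × 3.792 × 10^-3 = 1.896 × 10^-3 mol
mass of Mg(OH)2 = 1.896 × 10^-3 × 58.32 = 0.1106 g
% Mg(OH)2 = 0.1106 / 0.1167 × 100 = 94.76 %

94.76 %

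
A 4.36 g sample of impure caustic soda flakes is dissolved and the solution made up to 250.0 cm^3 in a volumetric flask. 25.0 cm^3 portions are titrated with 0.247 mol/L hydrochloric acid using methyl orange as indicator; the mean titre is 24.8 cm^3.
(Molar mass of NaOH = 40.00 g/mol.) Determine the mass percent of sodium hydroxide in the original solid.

NaOH + HCl → NaCl + H2O
n(HCl) per titration = 0.0248 × 0.247 = 6.13 × 10^-3 mol
n(NaOH) in each aliquot = 6.13 × 10^-3 mol (1:1 ratio)
n(NaOH) in the whole flask = 6.13 × 10^-3 × 250.0/25.0 = 0.0613 mol
mass of NaOH = 0.0613 × 40.00 = 2.45 g
% NaOH = 2.45 / 4.36 × 100 = 56.2 %

56.2 %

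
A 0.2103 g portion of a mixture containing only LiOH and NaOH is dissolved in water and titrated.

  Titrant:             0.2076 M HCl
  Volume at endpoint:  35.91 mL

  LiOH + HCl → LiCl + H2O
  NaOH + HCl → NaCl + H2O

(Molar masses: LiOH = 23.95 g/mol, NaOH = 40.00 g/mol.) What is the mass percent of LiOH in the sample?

62.37 %

n(HCl) = 0.03591 × 0.2076 = 7.455 × 10^-3 mol
Let x = n(LiOH), y = n(NaOH).
Titrant: 1x + 1y = 7.455 × 10^-3;  mass: 23.95x + 40.00y = 0.2103
Solving, x = 5.476 × 10^-3 mol, y = 1.978 × 10^-3 mol
mass of LiOH = 5.476 × 10^-3 × 23.95 = 0.1312 g
% LiOH = 0.1312 / 0.2103 × 100 = 62.37 %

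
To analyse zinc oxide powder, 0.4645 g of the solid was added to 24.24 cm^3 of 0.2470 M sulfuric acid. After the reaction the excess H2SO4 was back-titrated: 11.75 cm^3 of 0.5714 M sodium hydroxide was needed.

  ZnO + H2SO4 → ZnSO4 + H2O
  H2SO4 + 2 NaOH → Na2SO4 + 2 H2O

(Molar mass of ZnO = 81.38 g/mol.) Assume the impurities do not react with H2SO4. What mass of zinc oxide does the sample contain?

0.2141 g

n(H2SO4) added = 0.02424 × 0.2470 = 5.987 × 10^-3 mol
n(NaOH) used in back-titration = 0.01175 × 0.5714 = 6.714 × 10^-3 mol
From the 1:2 ratio, n(H2SO4) left over = 1/2 × 6.714 × 10^-3 = 3.357 × 10^-3 mol
n(H2SO4) consumed by analyte = 5.987 × 10^-3 − 3.357 × 10^-3 = 2.630 × 10^-3 mol
n(ZnO) = 2.630 × 10^-3 mol (1:1 ratio)
mass of ZnO = 2.630 × 10^-3 × 81.38 = 0.2141 g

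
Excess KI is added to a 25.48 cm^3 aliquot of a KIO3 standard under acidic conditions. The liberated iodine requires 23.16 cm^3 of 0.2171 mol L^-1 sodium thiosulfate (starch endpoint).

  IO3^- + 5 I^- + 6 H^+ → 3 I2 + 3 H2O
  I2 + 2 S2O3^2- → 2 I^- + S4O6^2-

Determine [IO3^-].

n(S2O3^2-) = 0.02316 × 0.2171 = 5.028 × 10^-3 mol
n(I2) = n(S2O3^2-)/2 = 2.514 × 10^-3 mol
From the 1:3 ratio, n(IO3^-) in the aliquot = 1/3 × 2.514 × 10^-3 = 8.380 × 10^-4 mol
[IO3^-] = 8.380 × 10^-4 / 0.02548 = 0.03289 mol/L

0.03289 mol/L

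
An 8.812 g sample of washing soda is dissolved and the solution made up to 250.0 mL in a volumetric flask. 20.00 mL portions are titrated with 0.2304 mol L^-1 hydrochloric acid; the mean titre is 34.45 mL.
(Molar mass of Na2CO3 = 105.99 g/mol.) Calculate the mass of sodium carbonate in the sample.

Na2CO3 + 2 HCl → 2 NaCl + H2O + CO2
n(HCl) per titration = 0.03445 × 0.2304 = 7.937 × 10^-3 mol
From the 1:2 ratio, n(Na2CO3) in each aliquot = 1/2 × 7.937 × 10^-3 = 3.969 × 10^-3 mol
n(Na2CO3) in the whole flask = 3.969 × 10^-3 × 250.0/20.00 = 0.04961 mol
mass of Na2CO3 = 0.04961 × 105.99 = 5.258 g

5.258 g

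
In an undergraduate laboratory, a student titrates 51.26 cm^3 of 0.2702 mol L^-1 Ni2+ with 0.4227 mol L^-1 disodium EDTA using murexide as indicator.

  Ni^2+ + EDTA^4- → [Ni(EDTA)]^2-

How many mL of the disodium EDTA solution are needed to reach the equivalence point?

32.77 mL

n(Ni2+) = 0.05126 L × 0.2702 mol/L = 0.01385 mol
n(EDTA) = 0.01385 mol (1:1 stoichiometry)
V(EDTA) = 0.01385 mol / 0.4227 mol/L = 0.03277 L = 32.77 mL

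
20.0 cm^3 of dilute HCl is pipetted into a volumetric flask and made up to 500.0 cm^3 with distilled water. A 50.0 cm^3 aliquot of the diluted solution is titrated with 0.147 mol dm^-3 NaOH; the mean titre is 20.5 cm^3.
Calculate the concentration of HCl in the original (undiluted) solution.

HCl + NaOH → NaCl + H2O
n(NaOH) = 0.0205 × 0.147 = 3.01 × 10^-3 mol
n(HCl) in the aliquot = 3.01 × 10^-3 mol (1:1 ratio)
[HCl]_dilute = 3.01 × 10^-3 / 0.0500 = 0.0603 mol/L
Dilution factor = 500.0 / 20.0 = 25.00
[HCl]_stock = 0.0603 × 25.00 = 1.51 mol/L

1.51 mol/L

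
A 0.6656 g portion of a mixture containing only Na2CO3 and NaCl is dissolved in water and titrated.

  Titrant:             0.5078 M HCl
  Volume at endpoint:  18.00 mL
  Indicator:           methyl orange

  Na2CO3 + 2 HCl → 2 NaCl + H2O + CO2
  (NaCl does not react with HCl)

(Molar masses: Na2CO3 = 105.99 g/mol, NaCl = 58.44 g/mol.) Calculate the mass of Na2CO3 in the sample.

0.4844 g

n(HCl) = 0.01800 × 0.5078 = 9.140 × 10^-3 mol
Let x = n(Na2CO3), y = n(NaCl).
Titrant: 2x = 9.140 × 10^-3;  mass: 105.99x + 58.44y = 0.6656
Solving, x = 4.570 × 10^-3 mol, y = 3.101 × 10^-3 mol
mass of Na2CO3 = 4.570 × 10^-3 × 105.99 = 0.4844 g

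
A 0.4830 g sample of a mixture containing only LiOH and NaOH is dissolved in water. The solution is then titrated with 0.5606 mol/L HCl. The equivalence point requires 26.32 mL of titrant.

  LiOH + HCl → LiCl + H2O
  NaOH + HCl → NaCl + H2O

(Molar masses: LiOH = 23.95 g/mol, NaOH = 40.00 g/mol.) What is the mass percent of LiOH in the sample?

n(HCl) = 0.02632 × 0.5606 = 0.01475 mol
Let x = n(LiOH), y = n(NaOH).
Titrant: 1x + 1y = 0.01475;  mass: 23.95x + 40.00y = 0.4830
Solving, x = 6.679 × 10^-3 mol, y = 8.076 × 10^-3 mol
mass of LiOH = 6.679 × 10^-3 × 23.95 = 0.1600 g
% LiOH = 0.1600 / 0.4830 × 100 = 33.12 %

33.12 %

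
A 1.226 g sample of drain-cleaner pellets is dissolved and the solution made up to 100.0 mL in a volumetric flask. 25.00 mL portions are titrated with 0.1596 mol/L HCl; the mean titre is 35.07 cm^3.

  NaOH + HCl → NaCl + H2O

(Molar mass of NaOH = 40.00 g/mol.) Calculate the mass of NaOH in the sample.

n(HCl) per titration = 0.03507 × 0.1596 = 5.597 × 10^-3 mol
n(NaOH) in each aliquot = 5.597 × 10^-3 mol (1:1 ratio)
n(NaOH) in the whole flask = 5.597 × 10^-3 × 100.0/25.00 = 0.02239 mol
mass of NaOH = 0.02239 × 40.00 = 0.8955 g

0.8955 g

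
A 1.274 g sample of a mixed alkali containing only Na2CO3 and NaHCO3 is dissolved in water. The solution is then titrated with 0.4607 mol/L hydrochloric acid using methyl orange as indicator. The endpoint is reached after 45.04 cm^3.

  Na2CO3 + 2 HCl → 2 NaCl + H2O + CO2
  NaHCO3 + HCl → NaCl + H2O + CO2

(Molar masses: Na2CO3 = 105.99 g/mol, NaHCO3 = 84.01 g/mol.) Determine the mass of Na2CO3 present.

n(HCl) = 0.04504 × 0.4607 = 0.02075 mol
Let x = n(Na2CO3), y = n(NaHCO3).
Titrant: 2x + 1y = 0.02075;  mass: 105.99x + 84.01y = 1.274
Solving, x = 7.564 × 10^-3 mol, y = 5.622 × 10^-3 mol
mass of Na2CO3 = 7.564 × 10^-3 × 105.99 = 0.8017 g

0.8017 g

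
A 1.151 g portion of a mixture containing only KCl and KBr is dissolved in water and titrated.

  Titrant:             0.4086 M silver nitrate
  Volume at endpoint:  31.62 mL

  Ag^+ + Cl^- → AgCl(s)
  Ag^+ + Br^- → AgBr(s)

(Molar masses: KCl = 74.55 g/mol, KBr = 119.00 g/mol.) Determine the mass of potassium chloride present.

0.6482 g

n(AgNO3) = 0.03162 × 0.4086 = 0.01292 mol
Let x = n(KCl), y = n(KBr).
Titrant: 1x + 1y = 0.01292;  mass: 74.55x + 119.00y = 1.151
Solving, x = 8.695 × 10^-3 mol, y = 4.225 × 10^-3 mol
mass of KCl = 8.695 × 10^-3 × 74.55 = 0.6482 g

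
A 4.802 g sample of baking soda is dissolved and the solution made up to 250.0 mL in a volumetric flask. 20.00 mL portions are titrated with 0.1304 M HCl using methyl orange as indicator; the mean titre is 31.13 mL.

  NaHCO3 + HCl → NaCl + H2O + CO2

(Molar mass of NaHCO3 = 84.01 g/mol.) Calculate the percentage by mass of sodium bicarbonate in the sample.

88.77 %

n(HCl) per titration = 0.03113 × 0.1304 = 4.059 × 10^-3 mol
n(NaHCO3) in each aliquot = 4.059 × 10^-3 mol (1:1 ratio)
n(NaHCO3) in the whole flask = 4.059 × 10^-3 × 250.0/20.00 = 0.05074 mol
mass of NaHCO3 = 0.05074 × 84.01 = 4.263 g
% NaHCO3 = 4.263 / 4.802 × 100 = 88.77 %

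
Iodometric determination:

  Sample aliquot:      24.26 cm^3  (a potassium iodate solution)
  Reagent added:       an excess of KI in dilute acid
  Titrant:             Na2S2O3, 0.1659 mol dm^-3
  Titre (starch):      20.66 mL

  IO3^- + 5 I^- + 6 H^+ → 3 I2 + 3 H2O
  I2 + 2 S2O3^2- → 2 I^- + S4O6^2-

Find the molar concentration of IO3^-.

0.02355 mol/L

n(S2O3^2-) = 0.02066 × 0.1659 = 3.427 × 10^-3 mol
n(I2) = n(S2O3^2-)/2 = 1.714 × 10^-3 mol
From the 1:3 ratio, n(IO3^-) in the aliquot = 1/3 × 1.714 × 10^-3 = 5.712 × 10^-4 mol
[IO3^-] = 5.712 × 10^-4 / 0.02426 = 0.02355 mol/L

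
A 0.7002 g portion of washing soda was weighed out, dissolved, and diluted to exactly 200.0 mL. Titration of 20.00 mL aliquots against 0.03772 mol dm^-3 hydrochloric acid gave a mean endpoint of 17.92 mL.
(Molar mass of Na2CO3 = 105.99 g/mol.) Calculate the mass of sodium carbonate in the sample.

0.3582 g

Na2CO3 + 2 HCl → 2 NaCl + H2O + CO2
n(HCl) per titration = 0.01792 × 0.03772 = 6.759 × 10^-4 mol
From the 1:2 ratio, n(Na2CO3) in each aliquot = 1/2 × 6.759 × 10^-4 = 3.380 × 10^-4 mol
n(Na2CO3) in the whole flask = 3.380 × 10^-4 × 200.0/20.00 = 3.380 × 10^-3 mol
mass of Na2CO3 = 3.380 × 10^-3 × 105.99 = 0.3582 g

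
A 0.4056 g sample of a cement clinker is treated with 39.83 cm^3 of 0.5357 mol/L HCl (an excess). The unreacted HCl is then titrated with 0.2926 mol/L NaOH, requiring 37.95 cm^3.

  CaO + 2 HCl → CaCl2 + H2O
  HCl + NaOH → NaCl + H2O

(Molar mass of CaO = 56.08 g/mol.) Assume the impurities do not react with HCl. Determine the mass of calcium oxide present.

0.2869 g

n(HCl) added = 0.03983 × 0.5357 = 0.02134 mol
n(NaOH) used in back-titration = 0.03795 × 0.2926 = 0.01110 mol
n(HCl) left over = 0.01110 mol (1:1 ratio)
n(HCl) consumed by analyte = 0.02134 − 0.01110 = 0.01023 mol
From the 1:2 ratio, n(CaO) = 1/2 × 0.01023 = 5.116 × 10^-3 mol
mass of CaO = 5.116 × 10^-3 × 56.08 = 0.2869 g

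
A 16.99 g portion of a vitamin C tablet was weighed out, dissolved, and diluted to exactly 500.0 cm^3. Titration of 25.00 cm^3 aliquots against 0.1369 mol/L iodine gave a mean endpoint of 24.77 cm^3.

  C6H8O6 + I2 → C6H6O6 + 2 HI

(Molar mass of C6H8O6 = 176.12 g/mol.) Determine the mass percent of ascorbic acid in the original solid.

70.30 %

n(I2) per titration = 0.02477 × 0.1369 = 3.391 × 10^-3 mol
n(C6H8O6) in each aliquot = 3.391 × 10^-3 mol (1:1 ratio)
n(C6H8O6) in the whole flask = 3.391 × 10^-3 × 500.0/25.00 = 0.06782 mol
mass of C6H8O6 = 0.06782 × 176.12 = 11.94 g
% C6H8O6 = 11.94 / 16.99 × 100 = 70.30 %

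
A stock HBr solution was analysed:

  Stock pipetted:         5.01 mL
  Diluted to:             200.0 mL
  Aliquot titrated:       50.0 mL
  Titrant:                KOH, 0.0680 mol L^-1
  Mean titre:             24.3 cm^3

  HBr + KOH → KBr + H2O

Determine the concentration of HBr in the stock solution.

1.32 mol/L

n(KOH) = 0.0243 × 0.0680 = 1.65 × 10^-3 mol
n(HBr) in the aliquot = 1.65 × 10^-3 mol (1:1 ratio)
[HBr]_dilute = 1.65 × 10^-3 / 0.0500 = 0.0330 mol/L
Dilution factor = 200.0 / 5.01 = 39.92
[HBr]_stock = 0.0330 × 39.92 = 1.32 mol/L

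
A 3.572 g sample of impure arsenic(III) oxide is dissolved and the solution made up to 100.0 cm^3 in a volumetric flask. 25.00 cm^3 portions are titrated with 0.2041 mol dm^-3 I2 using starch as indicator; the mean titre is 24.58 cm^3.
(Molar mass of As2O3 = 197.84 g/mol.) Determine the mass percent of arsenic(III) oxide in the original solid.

55.57 %

As2O3 + 2 I2 + 2 H2O → As2O5 + 4 HI
n(I2) per titration = 0.02458 × 0.2041 = 5.017 × 10^-3 mol
From the 1:2 ratio, n(As2O3) in each aliquot = 1/2 × 5.017 × 10^-3 = 2.508 × 10^-3 mol
n(As2O3) in the whole flask = 2.508 × 10^-3 × 100.0/25.00 = 0.01003 mol
mass of As2O3 = 0.01003 × 197.84 = 1.985 g
% As2O3 = 1.985 / 3.572 × 100 = 55.57 %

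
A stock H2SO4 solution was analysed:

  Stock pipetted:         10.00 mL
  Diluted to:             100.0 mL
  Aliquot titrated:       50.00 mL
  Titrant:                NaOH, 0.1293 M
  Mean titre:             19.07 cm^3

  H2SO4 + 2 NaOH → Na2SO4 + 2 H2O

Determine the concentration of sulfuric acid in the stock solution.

0.2466 M

n(NaOH) = 0.01907 × 0.1293 = 2.466 × 10^-3 mol
From the 1:2 ratio, n(H2SO4) in the aliquot = 1/2 × 2.466 × 10^-3 = 1.233 × 10^-3 mol
[H2SO4]_dilute = 1.233 × 10^-3 / 0.05000 = 0.02466 mol/L
Dilution factor = 100.0 / 10.00 = 10.00
[H2SO4]_stock = 0.02466 × 10.00 = 0.2466 mol/L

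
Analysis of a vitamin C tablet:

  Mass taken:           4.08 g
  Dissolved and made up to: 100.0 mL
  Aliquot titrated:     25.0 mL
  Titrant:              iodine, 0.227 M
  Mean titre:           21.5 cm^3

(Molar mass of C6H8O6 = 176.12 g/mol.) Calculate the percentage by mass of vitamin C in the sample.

C6H8O6 + I2 → C6H6O6 + 2 HI
n(I2) per titration = 0.0215 × 0.227 = 4.88 × 10^-3 mol
n(C6H8O6) in each aliquot = 4.88 × 10^-3 mol (1:1 ratio)
n(C6H8O6) in the whole flask = 4.88 × 10^-3 × 100.0/25.0 = 0.0195 mol
mass of C6H8O6 = 0.0195 × 176.12 = 3.44 g
% C6H8O6 = 3.44 / 4.08 × 100 = 84.3 %

84.3 %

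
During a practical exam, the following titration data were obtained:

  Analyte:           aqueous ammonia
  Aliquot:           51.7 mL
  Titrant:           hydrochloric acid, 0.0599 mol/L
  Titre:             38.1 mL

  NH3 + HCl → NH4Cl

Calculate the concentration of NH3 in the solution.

n(HCl) = 0.0381 L × 0.0599 mol/L = 2.28 × 10^-3 mol
n(NH3) = 2.28 × 10^-3 mol (1:1 mole ratio)
[NH3] = 2.28 × 10^-3 mol / 0.0517 L = 0.0441 mol/L

0.0441 mol/L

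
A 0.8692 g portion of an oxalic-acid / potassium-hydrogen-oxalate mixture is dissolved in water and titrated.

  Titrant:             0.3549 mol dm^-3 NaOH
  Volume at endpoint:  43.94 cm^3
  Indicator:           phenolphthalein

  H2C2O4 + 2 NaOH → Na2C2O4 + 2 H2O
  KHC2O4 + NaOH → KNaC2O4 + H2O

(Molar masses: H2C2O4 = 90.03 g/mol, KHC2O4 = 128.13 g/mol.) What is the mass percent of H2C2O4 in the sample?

n(NaOH) = 0.04394 × 0.3549 = 0.01559 mol
Let x = n(H2C2O4), y = n(KHC2O4).
Titrant: 2x + 1y = 0.01559;  mass: 90.03x + 128.13y = 0.8692
Solving, x = 6.791 × 10^-3 mol, y = 2.012 × 10^-3 mol
mass of H2C2O4 = 6.791 × 10^-3 × 90.03 = 0.6114 g
% H2C2O4 = 0.6114 / 0.8692 × 100 = 70.34 %

70.34 %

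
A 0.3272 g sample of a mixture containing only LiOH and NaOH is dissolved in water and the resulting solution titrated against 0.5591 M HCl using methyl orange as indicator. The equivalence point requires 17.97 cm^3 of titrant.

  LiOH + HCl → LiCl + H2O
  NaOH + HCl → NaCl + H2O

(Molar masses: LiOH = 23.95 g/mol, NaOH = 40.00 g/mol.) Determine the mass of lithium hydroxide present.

n(HCl) = 0.01797 × 0.5591 = 0.01005 mol
Let x = n(LiOH), y = n(NaOH).
Titrant: 1x + 1y = 0.01005;  mass: 23.95x + 40.00y = 0.3272
Solving, x = 4.653 × 10^-3 mol, y = 5.394 × 10^-3 mol
mass of LiOH = 4.653 × 10^-3 × 23.95 = 0.1114 g

0.1114 g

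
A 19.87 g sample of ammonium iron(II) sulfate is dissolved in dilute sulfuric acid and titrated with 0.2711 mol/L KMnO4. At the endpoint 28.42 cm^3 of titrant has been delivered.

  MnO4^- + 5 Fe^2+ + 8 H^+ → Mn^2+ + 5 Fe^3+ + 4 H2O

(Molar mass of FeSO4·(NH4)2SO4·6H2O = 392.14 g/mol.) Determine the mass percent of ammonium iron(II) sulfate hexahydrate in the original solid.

n(KMnO4) = 0.02842 L × 0.2711 mol/L = 7.705 × 10^-3 mol
From the 5:1 ratio, n(FeSO4·(NH4)2SO4·6H2O) = 5/1 × 7.705 × 10^-3 = 0.03852 mol
mass of FeSO4·(NH4)2SO4·6H2O = 0.03852 × 392.14 g/mol = 15.11 g
% FeSO4·(NH4)2SO4·6H2O = 15.11 / 19.87 × 100 = 76.03 %

76.03 %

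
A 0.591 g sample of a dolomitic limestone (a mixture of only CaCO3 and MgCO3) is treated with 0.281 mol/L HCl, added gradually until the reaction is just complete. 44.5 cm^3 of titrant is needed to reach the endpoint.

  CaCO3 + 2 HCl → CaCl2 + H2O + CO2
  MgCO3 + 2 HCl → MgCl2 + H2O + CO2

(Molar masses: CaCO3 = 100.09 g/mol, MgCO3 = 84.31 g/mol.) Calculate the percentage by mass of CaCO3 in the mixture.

68.6 %

n(HCl) = 0.0445 × 0.281 = 0.0125 mol
Let x = n(CaCO3), y = n(MgCO3).
Titrant: 2x + 2y = 0.0125;  mass: 100.09x + 84.31y = 0.591
Solving, x = 4.05 × 10^-3 mol, y = 2.20 × 10^-3 mol
mass of CaCO3 = 4.05 × 10^-3 × 100.09 = 0.405 g
% CaCO3 = 0.405 / 0.591 × 100 = 68.6 %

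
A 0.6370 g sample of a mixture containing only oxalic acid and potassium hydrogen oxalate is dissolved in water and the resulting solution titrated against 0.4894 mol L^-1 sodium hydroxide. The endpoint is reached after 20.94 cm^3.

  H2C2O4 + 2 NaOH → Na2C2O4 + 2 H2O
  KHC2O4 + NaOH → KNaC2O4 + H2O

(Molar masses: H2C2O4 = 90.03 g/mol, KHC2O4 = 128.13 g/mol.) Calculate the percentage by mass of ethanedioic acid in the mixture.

57.48 %

n(NaOH) = 0.02094 × 0.4894 = 0.01025 mol
Let x = n(H2C2O4), y = n(KHC2O4).
Titrant: 2x + 1y = 0.01025;  mass: 90.03x + 128.13y = 0.6370
Solving, x = 4.067 × 10^-3 mol, y = 2.114 × 10^-3 mol
mass of H2C2O4 = 4.067 × 10^-3 × 90.03 = 0.3662 g
% H2C2O4 = 0.3662 / 0.6370 × 100 = 57.48 %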